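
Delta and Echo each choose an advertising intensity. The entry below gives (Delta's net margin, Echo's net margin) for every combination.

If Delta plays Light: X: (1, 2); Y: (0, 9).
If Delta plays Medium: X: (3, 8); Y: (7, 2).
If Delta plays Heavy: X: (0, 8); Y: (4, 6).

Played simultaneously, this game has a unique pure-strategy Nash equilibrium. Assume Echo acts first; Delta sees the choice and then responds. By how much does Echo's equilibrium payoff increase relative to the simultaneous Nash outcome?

0

Backward induction with Echo moving first.
- X: Delta compares 1, 3, 0 and picks Medium; Echo would get 8.
- Y: Delta compares 0, 7, 4 and picks Medium; Echo would get 2.
Maximizing over 8, 2, Echo chooses X. Subgame-perfect outcome: (Medium, X) with payoffs (3, 8).
For the simultaneous game, intersect best replies.
Delta's best replies: X→Medium; Y→Medium.
Echo's best replies: Light→Y; Medium→X; Heavy→X.
Only (Medium, X) has each player best-responding; Nash payoffs (3, 8).
Echo's commitment gain: 8 − 8 = 0.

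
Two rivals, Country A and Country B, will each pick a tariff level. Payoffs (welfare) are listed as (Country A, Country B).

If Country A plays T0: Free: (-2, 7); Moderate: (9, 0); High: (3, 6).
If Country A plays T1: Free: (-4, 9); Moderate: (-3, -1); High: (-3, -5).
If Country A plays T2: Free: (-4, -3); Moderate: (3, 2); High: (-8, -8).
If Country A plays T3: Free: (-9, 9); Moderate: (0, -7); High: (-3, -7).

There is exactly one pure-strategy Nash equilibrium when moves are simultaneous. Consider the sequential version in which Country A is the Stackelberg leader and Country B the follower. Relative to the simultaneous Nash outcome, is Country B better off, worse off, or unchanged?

Backward induction with Country A moving first.
- T0: BR = Free, leader payoff -2.
- T1: BR = Free, leader payoff -4.
- T2: BR = Moderate, leader payoff 3.
- T3: BR = Free, leader payoff -9.
Among -2, -4, 3, -9, the best is 3 at T2. Subgame-perfect outcome: (T2, Moderate) with payoffs (3, 2).
Under simultaneous play:
Country A's best replies: Free→T0; Moderate→T0; High→T0.
Country B's best replies: T0→Free; T1→Free; T2→Moderate; T3→Free.
Only (T0, Free) has each player best-responding; Nash payoffs (-2, 7).
Country B earns 2 sequentially versus 7 at the Nash outcome: worse off.

worse off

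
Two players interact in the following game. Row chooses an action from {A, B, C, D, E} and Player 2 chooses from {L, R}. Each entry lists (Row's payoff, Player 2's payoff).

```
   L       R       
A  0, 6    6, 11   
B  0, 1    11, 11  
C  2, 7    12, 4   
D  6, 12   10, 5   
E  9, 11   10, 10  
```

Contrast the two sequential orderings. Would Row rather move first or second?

first

If Row leads: Player 2's best replies are A→R, B→R, C→L, D→L, E→L; Row's induced payoffs 6, 11, 2, 6, 9; outcome (B, R), payoffs (11, 11).
If Player 2 leads: Row's best replies are L→E, R→C; Player 2's induced payoffs 11, 4; outcome (E, L), payoffs (9, 11).
Row gets 11 moving first and 9 moving second, so Row prefers to move first.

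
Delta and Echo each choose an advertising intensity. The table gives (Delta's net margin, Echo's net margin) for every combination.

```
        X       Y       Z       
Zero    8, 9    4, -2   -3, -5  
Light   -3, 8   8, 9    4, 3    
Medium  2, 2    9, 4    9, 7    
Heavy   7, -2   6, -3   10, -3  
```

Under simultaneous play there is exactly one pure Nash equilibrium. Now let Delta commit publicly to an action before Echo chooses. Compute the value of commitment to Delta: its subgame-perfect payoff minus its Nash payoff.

Echo best-responds to each possible Delta move:
- Zero → Echo plays X (best of 9, -2, -5); Delta gets 8.
- Light → Echo plays Y (best of 8, 9, 3); Delta gets 8.
- Medium → Echo plays Z (best of 2, 4, 7); Delta gets 9.
- Heavy → Echo plays X (best of -2, -3, -3); Delta gets 7.
Delta's induced payoffs are 8, 8, 9, 7, so Delta commits to Medium. Subgame-perfect outcome: (Medium, Z) with payoffs (9, 7).
Under simultaneous play:
Delta's best replies: X→Zero; Y→Medium; Z→Heavy.
Echo's best replies: Zero→X; Light→Y; Medium→Z; Heavy→X.
The unique mutual best reply is (Zero, X), giving (8, 9).
Delta's commitment gain: 9 − 8 = 1.

1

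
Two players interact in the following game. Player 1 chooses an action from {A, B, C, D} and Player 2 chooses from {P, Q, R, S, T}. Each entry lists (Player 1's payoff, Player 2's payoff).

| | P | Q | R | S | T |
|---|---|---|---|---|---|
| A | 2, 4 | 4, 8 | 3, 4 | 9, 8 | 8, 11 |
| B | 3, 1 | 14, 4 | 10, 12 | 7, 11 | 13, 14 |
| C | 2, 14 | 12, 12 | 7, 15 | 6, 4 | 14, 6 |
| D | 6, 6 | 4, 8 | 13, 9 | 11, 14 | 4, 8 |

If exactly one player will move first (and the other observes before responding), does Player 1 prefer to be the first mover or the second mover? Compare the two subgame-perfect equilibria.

If Player 1 leads: Player 2's best replies are A→T, B→T, C→R, D→S; Player 1's induced payoffs 8, 13, 7, 11; outcome (B, T), payoffs (13, 14).
If Player 2 leads: Player 1's best replies are P→D, Q→B, R→D, S→D, T→C; Player 2's induced payoffs 6, 4, 9, 14, 6; outcome (D, S), payoffs (11, 14).
Player 1 gets 13 moving first and 11 moving second, so Player 1 prefers to move first.

first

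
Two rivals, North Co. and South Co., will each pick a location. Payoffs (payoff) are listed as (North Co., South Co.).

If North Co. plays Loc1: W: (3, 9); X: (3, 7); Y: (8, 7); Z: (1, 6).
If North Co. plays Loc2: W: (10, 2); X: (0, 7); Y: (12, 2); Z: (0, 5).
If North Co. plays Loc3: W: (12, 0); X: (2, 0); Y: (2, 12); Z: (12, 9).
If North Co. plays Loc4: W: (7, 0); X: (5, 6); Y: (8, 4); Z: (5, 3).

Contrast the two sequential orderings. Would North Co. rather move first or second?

second

If North Co. leads: South Co.'s best replies are Loc1→W, Loc2→X, Loc3→Y, Loc4→X; North Co.'s induced payoffs 3, 0, 2, 5; outcome (Loc4, X), payoffs (5, 6).
If South Co. leads: North Co.'s best replies are W→Loc3, X→Loc4, Y→Loc2, Z→Loc3; South Co.'s induced payoffs 0, 6, 2, 9; outcome (Loc3, Z), payoffs (12, 9).
North Co. gets 5 moving first and 12 moving second, so North Co. prefers to move second.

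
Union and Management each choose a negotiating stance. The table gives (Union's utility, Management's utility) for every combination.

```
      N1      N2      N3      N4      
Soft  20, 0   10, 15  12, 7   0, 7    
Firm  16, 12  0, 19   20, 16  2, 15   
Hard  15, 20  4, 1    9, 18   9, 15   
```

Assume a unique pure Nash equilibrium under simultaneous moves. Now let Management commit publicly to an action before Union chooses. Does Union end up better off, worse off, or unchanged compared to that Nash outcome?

better off

Solve by backward induction (Management leads).
- N1 → Union plays Soft (best of 20, 16, 15); Management gets 0.
- N2 → Union plays Soft (best of 10, 0, 4); Management gets 15.
- N3 → Union plays Firm (best of 12, 20, 9); Management gets 16.
- N4 → Union plays Hard (best of 0, 2, 9); Management gets 15.
Maximizing over 0, 15, 16, 15, Management chooses N3. Subgame-perfect outcome: (Firm, N3) with payoffs (20, 16).
Under simultaneous play:
Union's best replies: N1→Soft; N2→Soft; N3→Firm; N4→Hard.
Management's best replies: Soft→N2; Firm→N2; Hard→N1.
The unique mutual best reply is (Soft, N2), giving (10, 15).
Union earns 20 sequentially versus 10 at the Nash outcome: better off.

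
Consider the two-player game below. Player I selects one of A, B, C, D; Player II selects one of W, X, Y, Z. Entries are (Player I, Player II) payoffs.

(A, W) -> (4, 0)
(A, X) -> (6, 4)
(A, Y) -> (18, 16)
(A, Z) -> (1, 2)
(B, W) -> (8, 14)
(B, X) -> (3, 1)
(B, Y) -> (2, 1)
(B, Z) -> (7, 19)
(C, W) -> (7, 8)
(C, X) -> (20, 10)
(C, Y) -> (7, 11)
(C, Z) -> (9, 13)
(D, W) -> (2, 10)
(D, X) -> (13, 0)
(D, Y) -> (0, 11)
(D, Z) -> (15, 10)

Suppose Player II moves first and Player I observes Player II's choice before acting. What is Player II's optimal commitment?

Backward induction with Player II moving first.
- W → Player I plays B (best of 4, 8, 7, 2); Player II gets 14.
- X → Player I plays C (best of 6, 3, 20, 13); Player II gets 10.
- Y → Player I plays A (best of 18, 2, 7, 0); Player II gets 16.
- Z → Player I plays D (best of 1, 7, 9, 15); Player II gets 10.
Player II's induced payoffs are 14, 10, 16, 10, so Player II commits to Y. Subgame-perfect outcome: (A, Y) with payoffs (18, 16).

Y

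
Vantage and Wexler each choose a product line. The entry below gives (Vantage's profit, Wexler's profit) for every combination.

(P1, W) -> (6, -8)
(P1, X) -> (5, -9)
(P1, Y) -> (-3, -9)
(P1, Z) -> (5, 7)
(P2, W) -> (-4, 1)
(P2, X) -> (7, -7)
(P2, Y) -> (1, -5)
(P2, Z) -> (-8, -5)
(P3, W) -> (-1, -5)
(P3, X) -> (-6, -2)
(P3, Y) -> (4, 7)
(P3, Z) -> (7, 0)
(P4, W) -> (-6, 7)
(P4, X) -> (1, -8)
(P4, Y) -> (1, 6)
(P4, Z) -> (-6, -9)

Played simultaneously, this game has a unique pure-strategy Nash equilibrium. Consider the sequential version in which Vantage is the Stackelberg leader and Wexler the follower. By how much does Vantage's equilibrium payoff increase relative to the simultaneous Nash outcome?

Solve by backward induction (Vantage leads).
- P1 → Wexler plays Z (best of -8, -9, -9, 7); Vantage gets 5.
- P2 → Wexler plays W (best of 1, -7, -5, -5); Vantage gets -4.
- P3 → Wexler plays Y (best of -5, -2, 7, 0); Vantage gets 4.
- P4 → Wexler plays W (best of 7, -8, 6, -9); Vantage gets -6.
Vantage's induced payoffs are 5, -4, 4, -6, so Vantage commits to P1. Subgame-perfect outcome: (P1, Z) with payoffs (5, 7).
Under simultaneous play:
Vantage's best replies: W→P1; X→P2; Y→P3; Z→P3.
Wexler's best replies: P1→Z; P2→W; P3→Y; P4→W.
The unique mutual best reply is (P3, Y), giving (4, 7).
Vantage's commitment gain: 5 − 4 = 1.

1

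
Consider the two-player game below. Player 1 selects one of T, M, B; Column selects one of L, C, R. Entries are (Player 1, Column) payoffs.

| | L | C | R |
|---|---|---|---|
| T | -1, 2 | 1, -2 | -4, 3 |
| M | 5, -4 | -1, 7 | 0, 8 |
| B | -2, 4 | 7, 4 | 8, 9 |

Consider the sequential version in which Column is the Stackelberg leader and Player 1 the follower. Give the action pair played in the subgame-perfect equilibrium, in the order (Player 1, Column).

(B, R)

Solve by backward induction (Column leads).
- L: BR = M, leader payoff -4.
- C: BR = B, leader payoff 4.
- R: BR = B, leader payoff 9.
Among -4, 4, 9, the best is 9 at R. Subgame-perfect outcome: (B, R) with payoffs (8, 9).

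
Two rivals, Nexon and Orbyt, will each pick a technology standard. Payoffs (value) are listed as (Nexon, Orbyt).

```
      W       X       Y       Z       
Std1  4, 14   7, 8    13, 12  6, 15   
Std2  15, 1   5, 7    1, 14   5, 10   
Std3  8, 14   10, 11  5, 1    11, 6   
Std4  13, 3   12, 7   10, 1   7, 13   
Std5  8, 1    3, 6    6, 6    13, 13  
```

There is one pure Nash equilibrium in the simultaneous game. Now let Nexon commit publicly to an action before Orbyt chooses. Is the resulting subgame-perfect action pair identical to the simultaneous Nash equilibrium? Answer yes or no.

yes

Work backward from Orbyt's decision.
- Std1: Orbyt compares 14, 8, 12, 15 and picks Z; Nexon would get 6.
- Std2: Orbyt compares 1, 7, 14, 10 and picks Y; Nexon would get 1.
- Std3: Orbyt compares 14, 11, 1, 6 and picks W; Nexon would get 8.
- Std4: Orbyt compares 3, 7, 1, 13 and picks Z; Nexon would get 7.
- Std5: Orbyt compares 1, 6, 6, 13 and picks Z; Nexon would get 13.
Maximizing over 6, 1, 8, 7, 13, Nexon chooses Std5. Subgame-perfect outcome: (Std5, Z) with payoffs (13, 13).
Under simultaneous play:
Nexon's best replies: W→Std2; X→Std4; Y→Std1; Z→Std5.
Orbyt's best replies: Std1→Z; Std2→Y; Std3→W; Std4→Z; Std5→Z.
Only (Std5, Z) has each player best-responding; Nash payoffs (13, 13).
Sequential outcome (Std5, Z) coincides with the Nash profile (Std5, Z).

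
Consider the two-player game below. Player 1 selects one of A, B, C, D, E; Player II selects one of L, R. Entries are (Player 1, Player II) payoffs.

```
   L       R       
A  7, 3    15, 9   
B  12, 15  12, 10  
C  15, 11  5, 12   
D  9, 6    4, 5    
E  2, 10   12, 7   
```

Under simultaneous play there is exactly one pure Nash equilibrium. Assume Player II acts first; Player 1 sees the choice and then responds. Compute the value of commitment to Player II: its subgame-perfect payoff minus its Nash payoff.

Backward induction with Player II moving first.
- L: BR = C, leader payoff 11.
- R: BR = A, leader payoff 9.
Player II's induced payoffs are 11, 9, so Player II commits to L. Subgame-perfect outcome: (C, L) with payoffs (15, 11).
Under simultaneous play:
Player 1's best replies: L→C; R→A.
Player II's best replies: A→R; B→L; C→R; D→L; E→L.
Only (A, R) has each player best-responding; Nash payoffs (15, 9).
Player II's commitment gain: 11 − 9 = 2.

2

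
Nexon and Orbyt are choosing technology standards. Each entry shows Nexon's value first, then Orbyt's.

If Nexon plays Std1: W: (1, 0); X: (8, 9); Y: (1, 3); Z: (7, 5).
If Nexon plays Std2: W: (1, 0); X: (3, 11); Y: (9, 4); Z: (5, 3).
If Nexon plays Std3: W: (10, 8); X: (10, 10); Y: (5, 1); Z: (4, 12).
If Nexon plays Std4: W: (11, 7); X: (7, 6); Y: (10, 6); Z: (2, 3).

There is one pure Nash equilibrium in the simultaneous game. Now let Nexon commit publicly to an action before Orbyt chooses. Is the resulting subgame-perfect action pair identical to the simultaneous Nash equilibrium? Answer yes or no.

Orbyt best-responds to each possible Nexon move:
- Std1 → Orbyt plays X (best of 0, 9, 3, 5); Nexon gets 8.
- Std2 → Orbyt plays X (best of 0, 11, 4, 3); Nexon gets 3.
- Std3 → Orbyt plays Z (best of 8, 10, 1, 12); Nexon gets 4.
- Std4 → Orbyt plays W (best of 7, 6, 6, 3); Nexon gets 11.
Nexon's induced payoffs are 8, 3, 4, 11, so Nexon commits to Std4. Subgame-perfect outcome: (Std4, W) with payoffs (11, 7).
Under simultaneous play:
Nexon's best replies: W→Std4; X→Std3; Y→Std4; Z→Std1.
Orbyt's best replies: Std1→X; Std2→X; Std3→Z; Std4→W.
Only (Std4, W) has each player best-responding; Nash payoffs (11, 7).
Sequential outcome (Std4, W) coincides with the Nash profile (Std4, W).

yes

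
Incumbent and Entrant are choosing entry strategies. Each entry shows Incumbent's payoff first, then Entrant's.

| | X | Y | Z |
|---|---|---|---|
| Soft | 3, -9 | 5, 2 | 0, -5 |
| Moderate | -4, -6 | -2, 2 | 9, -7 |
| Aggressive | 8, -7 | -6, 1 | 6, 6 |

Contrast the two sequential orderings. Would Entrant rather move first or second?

If Incumbent leads: Entrant's best replies are Soft→Y, Moderate→Y, Aggressive→Z; Incumbent's induced payoffs 5, -2, 6; outcome (Aggressive, Z), payoffs (6, 6).
If Entrant leads: Incumbent's best replies are X→Aggressive, Y→Soft, Z→Moderate; Entrant's induced payoffs -7, 2, -7; outcome (Soft, Y), payoffs (5, 2).
Entrant gets 2 moving first and 6 moving second, so Entrant prefers to move second.

second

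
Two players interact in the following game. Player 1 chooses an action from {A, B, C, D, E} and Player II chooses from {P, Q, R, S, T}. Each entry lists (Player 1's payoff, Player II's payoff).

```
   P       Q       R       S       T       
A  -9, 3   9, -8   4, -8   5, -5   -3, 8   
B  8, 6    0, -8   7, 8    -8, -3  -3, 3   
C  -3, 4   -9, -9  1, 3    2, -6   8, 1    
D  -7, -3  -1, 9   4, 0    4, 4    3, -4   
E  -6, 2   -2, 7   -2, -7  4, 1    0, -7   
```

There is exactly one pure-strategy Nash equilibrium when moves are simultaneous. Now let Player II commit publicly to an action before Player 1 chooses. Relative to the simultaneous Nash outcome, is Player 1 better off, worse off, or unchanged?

Backward induction with Player II moving first.
- P: BR = B, leader payoff 6.
- Q: BR = A, leader payoff -8.
- R: BR = B, leader payoff 8.
- S: BR = A, leader payoff -5.
- T: BR = C, leader payoff 1.
Among 6, -8, 8, -5, 1, the best is 8 at R. Subgame-perfect outcome: (B, R) with payoffs (7, 8).
For the simultaneous game, intersect best replies.
Player 1's best replies: P→B; Q→A; R→B; S→A; T→C.
Player II's best replies: A→T; B→R; C→P; D→Q; E→Q.
Only (B, R) has each player best-responding; Nash payoffs (7, 8).
Player 1 earns 7 sequentially versus 7 at the Nash outcome: unchanged.

unchanged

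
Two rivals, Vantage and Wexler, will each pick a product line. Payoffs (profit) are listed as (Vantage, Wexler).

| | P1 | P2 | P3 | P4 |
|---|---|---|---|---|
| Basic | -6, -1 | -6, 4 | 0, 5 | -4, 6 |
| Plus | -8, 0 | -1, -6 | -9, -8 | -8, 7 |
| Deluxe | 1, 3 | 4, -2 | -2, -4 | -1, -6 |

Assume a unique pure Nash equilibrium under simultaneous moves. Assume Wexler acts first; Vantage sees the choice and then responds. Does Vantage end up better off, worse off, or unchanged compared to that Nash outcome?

worse off

Backward induction with Wexler moving first.
- P1: BR = Deluxe, leader payoff 3.
- P2: BR = Deluxe, leader payoff -2.
- P3: BR = Basic, leader payoff 5.
- P4: BR = Deluxe, leader payoff -6.
Maximizing over 3, -2, 5, -6, Wexler chooses P3. Subgame-perfect outcome: (Basic, P3) with payoffs (0, 5).
For the simultaneous game, intersect best replies.
Vantage's best replies: P1→Deluxe; P2→Deluxe; P3→Basic; P4→Deluxe.
Wexler's best replies: Basic→P4; Plus→P4; Deluxe→P1.
The unique mutual best reply is (Deluxe, P1), giving (1, 3).
Vantage earns 0 sequentially versus 1 at the Nash outcome: worse off.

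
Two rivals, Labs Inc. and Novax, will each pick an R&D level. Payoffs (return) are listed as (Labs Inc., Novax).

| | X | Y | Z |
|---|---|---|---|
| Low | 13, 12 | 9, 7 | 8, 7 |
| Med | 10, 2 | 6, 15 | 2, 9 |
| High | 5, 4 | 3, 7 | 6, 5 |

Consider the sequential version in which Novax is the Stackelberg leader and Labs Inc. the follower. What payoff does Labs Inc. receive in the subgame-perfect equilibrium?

Solve by backward induction (Novax leads).
- X: BR = Low, leader payoff 12.
- Y: BR = Low, leader payoff 7.
- Z: BR = Low, leader payoff 7.
Among 12, 7, 7, the best is 12 at X. Subgame-perfect outcome: (Low, X) with payoffs (13, 12).

13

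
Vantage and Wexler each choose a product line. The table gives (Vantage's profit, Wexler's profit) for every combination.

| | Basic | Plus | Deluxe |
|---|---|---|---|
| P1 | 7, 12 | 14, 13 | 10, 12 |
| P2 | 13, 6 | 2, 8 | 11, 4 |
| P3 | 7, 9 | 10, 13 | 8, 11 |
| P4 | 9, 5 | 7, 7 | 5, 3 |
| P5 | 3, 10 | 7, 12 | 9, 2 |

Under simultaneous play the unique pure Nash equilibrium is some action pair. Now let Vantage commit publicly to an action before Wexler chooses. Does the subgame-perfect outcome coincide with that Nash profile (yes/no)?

yes

Wexler best-responds to each possible Vantage move:
- P1: Wexler compares 12, 13, 12 and picks Plus; Vantage would get 14.
- P2: Wexler compares 6, 8, 4 and picks Plus; Vantage would get 2.
- P3: Wexler compares 9, 13, 11 and picks Plus; Vantage would get 10.
- P4: Wexler compares 5, 7, 3 and picks Plus; Vantage would get 7.
- P5: Wexler compares 10, 12, 2 and picks Plus; Vantage would get 7.
Among 14, 2, 10, 7, 7, the best is 14 at P1. Subgame-perfect outcome: (P1, Plus) with payoffs (14, 13).
For the simultaneous game, intersect best replies.
Vantage's best replies: Basic→P2; Plus→P1; Deluxe→P2.
Wexler's best replies: P1→Plus; P2→Plus; P3→Plus; P4→Plus; P5→Plus.
Only (P1, Plus) has each player best-responding; Nash payoffs (14, 13).
Sequential outcome (P1, Plus) coincides with the Nash profile (P1, Plus).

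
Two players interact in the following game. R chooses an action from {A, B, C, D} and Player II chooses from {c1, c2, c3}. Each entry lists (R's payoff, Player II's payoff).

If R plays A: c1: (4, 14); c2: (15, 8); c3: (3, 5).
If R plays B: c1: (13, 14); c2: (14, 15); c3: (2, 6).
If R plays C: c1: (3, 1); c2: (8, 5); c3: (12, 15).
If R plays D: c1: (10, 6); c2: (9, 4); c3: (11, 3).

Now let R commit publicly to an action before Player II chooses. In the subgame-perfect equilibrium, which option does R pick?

B

Player II best-responds to each possible R move:
- A → Player II plays c1 (best of 14, 8, 5); R gets 4.
- B → Player II plays c2 (best of 14, 15, 6); R gets 14.
- C → Player II plays c3 (best of 1, 5, 15); R gets 12.
- D → Player II plays c1 (best of 6, 4, 3); R gets 10.
Among 4, 14, 12, 10, the best is 14 at B. Subgame-perfect outcome: (B, c2) with payoffs (14, 15).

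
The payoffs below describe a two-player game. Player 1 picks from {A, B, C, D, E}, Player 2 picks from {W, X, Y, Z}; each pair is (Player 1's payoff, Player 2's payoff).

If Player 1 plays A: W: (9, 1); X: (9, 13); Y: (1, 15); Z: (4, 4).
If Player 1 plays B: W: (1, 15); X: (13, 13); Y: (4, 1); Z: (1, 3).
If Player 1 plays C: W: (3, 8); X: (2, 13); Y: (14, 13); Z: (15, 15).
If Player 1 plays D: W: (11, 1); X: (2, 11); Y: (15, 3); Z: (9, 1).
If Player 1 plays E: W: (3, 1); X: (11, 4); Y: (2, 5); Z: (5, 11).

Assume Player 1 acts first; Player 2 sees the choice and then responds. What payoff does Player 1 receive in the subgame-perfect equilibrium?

Backward induction with Player 1 moving first.
- A: Player 2 compares 1, 13, 15, 4 and picks Y; Player 1 would get 1.
- B: Player 2 compares 15, 13, 1, 3 and picks W; Player 1 would get 1.
- C: Player 2 compares 8, 13, 13, 15 and picks Z; Player 1 would get 15.
- D: Player 2 compares 1, 11, 3, 1 and picks X; Player 1 would get 2.
- E: Player 2 compares 1, 4, 5, 11 and picks Z; Player 1 would get 5.
Among 1, 1, 15, 2, 5, the best is 15 at C. Subgame-perfect outcome: (C, Z) with payoffs (15, 15).

15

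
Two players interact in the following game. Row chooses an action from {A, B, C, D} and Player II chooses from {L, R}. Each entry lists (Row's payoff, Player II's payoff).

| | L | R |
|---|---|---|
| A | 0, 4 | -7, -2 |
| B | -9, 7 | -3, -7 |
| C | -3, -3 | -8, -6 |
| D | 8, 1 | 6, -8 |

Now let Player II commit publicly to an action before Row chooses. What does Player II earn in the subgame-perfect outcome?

1

Solve by backward induction (Player II leads).
- L: BR = D, leader payoff 1.
- R: BR = D, leader payoff -8.
Player II's induced payoffs are 1, -8, so Player II commits to L. Subgame-perfect outcome: (D, L) with payoffs (8, 1).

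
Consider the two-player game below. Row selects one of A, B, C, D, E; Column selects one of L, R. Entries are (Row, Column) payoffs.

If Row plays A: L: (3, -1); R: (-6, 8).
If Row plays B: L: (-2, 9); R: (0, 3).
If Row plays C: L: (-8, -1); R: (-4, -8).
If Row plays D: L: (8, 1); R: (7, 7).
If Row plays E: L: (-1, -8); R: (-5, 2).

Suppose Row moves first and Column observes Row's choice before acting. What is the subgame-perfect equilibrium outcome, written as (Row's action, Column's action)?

(D, R)

Work backward from Column's decision.
- A → Column plays R (best of -1, 8); Row gets -6.
- B → Column plays L (best of 9, 3); Row gets -2.
- C → Column plays L (best of -1, -8); Row gets -8.
- D → Column plays R (best of 1, 7); Row gets 7.
- E → Column plays R (best of -8, 2); Row gets -5.
Among -6, -2, -8, 7, -5, the best is 7 at D. Subgame-perfect outcome: (D, R) with payoffs (7, 7).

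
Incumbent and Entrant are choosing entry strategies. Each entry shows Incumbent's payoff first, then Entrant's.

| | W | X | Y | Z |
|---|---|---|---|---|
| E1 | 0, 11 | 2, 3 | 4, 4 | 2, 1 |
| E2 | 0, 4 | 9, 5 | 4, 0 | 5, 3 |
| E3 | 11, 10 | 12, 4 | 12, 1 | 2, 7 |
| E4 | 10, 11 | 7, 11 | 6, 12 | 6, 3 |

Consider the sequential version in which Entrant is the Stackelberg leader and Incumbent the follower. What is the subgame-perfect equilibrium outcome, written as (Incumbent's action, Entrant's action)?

Work backward from Incumbent's decision.
- W: Incumbent compares 0, 0, 11, 10 and picks E3; Entrant would get 10.
- X: Incumbent compares 2, 9, 12, 7 and picks E3; Entrant would get 4.
- Y: Incumbent compares 4, 4, 12, 6 and picks E3; Entrant would get 1.
- Z: Incumbent compares 2, 5, 2, 6 and picks E4; Entrant would get 3.
Maximizing over 10, 4, 1, 3, Entrant chooses W. Subgame-perfect outcome: (E3, W) with payoffs (11, 10).

(E3, W)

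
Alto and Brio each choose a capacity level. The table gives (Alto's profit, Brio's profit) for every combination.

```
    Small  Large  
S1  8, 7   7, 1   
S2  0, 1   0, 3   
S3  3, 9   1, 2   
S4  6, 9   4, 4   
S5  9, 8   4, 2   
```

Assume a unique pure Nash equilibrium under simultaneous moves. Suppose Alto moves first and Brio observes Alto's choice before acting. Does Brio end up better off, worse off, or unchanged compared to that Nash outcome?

unchanged

Work backward from Brio's decision.
- S1 → Brio plays Small (best of 7, 1); Alto gets 8.
- S2 → Brio plays Large (best of 1, 3); Alto gets 0.
- S3 → Brio plays Small (best of 9, 2); Alto gets 3.
- S4 → Brio plays Small (best of 9, 4); Alto gets 6.
- S5 → Brio plays Small (best of 8, 2); Alto gets 9.
Maximizing over 8, 0, 3, 6, 9, Alto chooses S5. Subgame-perfect outcome: (S5, Small) with payoffs (9, 8).
For the simultaneous game, intersect best replies.
Alto's best replies: Small→S5; Large→S1.
Brio's best replies: S1→Small; S2→Large; S3→Small; S4→Small; S5→Small.
The unique mutual best reply is (S5, Small), giving (9, 8).
Brio earns 8 sequentially versus 8 at the Nash outcome: unchanged.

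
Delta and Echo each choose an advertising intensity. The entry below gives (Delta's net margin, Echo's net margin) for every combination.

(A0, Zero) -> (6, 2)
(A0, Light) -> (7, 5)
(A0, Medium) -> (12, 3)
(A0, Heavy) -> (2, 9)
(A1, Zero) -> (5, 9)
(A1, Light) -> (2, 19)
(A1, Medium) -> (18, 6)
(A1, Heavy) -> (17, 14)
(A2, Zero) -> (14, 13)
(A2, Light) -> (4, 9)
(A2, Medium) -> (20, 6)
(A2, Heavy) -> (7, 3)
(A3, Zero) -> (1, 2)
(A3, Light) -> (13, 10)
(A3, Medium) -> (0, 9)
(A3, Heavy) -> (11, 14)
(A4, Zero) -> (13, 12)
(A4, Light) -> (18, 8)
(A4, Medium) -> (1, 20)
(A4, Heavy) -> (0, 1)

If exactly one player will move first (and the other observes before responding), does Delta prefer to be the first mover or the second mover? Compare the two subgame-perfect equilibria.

second

If Delta leads: Echo's best replies are A0→Heavy, A1→Light, A2→Zero, A3→Heavy, A4→Medium; Delta's induced payoffs 2, 2, 14, 11, 1; outcome (A2, Zero), payoffs (14, 13).
If Echo leads: Delta's best replies are Zero→A2, Light→A4, Medium→A2, Heavy→A1; Echo's induced payoffs 13, 8, 6, 14; outcome (A1, Heavy), payoffs (17, 14).
Delta gets 14 moving first and 17 moving second, so Delta prefers to move second.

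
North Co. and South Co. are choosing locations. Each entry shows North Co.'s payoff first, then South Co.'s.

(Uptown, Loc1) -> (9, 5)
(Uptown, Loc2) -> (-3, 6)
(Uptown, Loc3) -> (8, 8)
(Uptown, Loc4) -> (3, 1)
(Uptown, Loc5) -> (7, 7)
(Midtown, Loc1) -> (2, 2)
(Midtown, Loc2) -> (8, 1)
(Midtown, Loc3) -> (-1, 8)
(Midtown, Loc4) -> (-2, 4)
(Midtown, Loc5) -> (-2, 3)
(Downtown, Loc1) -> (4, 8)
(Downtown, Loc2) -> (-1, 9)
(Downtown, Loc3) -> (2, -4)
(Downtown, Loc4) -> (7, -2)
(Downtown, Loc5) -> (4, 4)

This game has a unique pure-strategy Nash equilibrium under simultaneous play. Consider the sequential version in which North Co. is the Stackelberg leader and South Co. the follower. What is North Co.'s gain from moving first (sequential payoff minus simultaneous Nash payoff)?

0

Solve by backward induction (North Co. leads).
- Uptown: South Co. compares 5, 6, 8, 1, 7 and picks Loc3; North Co. would get 8.
- Midtown: South Co. compares 2, 1, 8, 4, 3 and picks Loc3; North Co. would get -1.
- Downtown: South Co. compares 8, 9, -4, -2, 4 and picks Loc2; North Co. would get -1.
North Co.'s induced payoffs are 8, -1, -1, so North Co. commits to Uptown. Subgame-perfect outcome: (Uptown, Loc3) with payoffs (8, 8).
Now find the simultaneous Nash equilibrium.
North Co.'s best replies: Loc1→Uptown; Loc2→Midtown; Loc3→Uptown; Loc4→Downtown; Loc5→Uptown.
South Co.'s best replies: Uptown→Loc3; Midtown→Loc3; Downtown→Loc2.
The unique mutual best reply is (Uptown, Loc3), giving (8, 8).
North Co.'s commitment gain: 8 − 8 = 0.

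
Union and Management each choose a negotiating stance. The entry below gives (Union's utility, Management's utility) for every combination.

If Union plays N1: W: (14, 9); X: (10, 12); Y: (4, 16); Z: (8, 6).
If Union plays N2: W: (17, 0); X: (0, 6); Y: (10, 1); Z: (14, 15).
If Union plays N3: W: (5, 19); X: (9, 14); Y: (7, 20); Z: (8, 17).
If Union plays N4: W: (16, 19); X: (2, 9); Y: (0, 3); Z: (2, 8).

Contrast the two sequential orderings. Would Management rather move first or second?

second

If Union leads: Management's best replies are N1→Y, N2→Z, N3→Y, N4→W; Union's induced payoffs 4, 14, 7, 16; outcome (N4, W), payoffs (16, 19).
If Management leads: Union's best replies are W→N2, X→N1, Y→N2, Z→N2; Management's induced payoffs 0, 12, 1, 15; outcome (N2, Z), payoffs (14, 15).
Management gets 15 moving first and 19 moving second, so Management prefers to move second.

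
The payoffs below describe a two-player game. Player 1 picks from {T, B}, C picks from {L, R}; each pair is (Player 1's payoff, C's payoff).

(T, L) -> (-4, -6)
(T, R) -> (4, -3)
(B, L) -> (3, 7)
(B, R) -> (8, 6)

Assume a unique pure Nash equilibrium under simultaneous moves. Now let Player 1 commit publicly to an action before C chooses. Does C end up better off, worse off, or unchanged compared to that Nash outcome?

worse off

Solve by backward induction (Player 1 leads).
- T → C plays R (best of -6, -3); Player 1 gets 4.
- B → C plays L (best of 7, 6); Player 1 gets 3.
Maximizing over 4, 3, Player 1 chooses T. Subgame-perfect outcome: (T, R) with payoffs (4, -3).
For the simultaneous game, intersect best replies.
Player 1's best replies: L→B; R→B.
C's best replies: T→R; B→L.
The unique mutual best reply is (B, L), giving (3, 7).
C earns -3 sequentially versus 7 at the Nash outcome: worse off.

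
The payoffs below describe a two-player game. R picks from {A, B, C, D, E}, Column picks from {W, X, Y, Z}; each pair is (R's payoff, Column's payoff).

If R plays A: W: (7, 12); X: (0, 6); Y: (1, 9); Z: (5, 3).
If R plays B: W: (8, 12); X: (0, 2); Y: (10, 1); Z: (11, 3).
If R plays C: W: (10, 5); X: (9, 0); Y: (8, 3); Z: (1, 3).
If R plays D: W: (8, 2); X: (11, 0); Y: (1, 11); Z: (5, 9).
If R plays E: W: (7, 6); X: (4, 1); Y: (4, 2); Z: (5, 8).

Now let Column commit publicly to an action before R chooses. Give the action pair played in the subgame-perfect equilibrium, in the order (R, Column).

Backward induction with Column moving first.
- W: BR = C, leader payoff 5.
- X: BR = D, leader payoff 0.
- Y: BR = B, leader payoff 1.
- Z: BR = B, leader payoff 3.
Column's induced payoffs are 5, 0, 1, 3, so Column commits to W. Subgame-perfect outcome: (C, W) with payoffs (10, 5).

(C, W)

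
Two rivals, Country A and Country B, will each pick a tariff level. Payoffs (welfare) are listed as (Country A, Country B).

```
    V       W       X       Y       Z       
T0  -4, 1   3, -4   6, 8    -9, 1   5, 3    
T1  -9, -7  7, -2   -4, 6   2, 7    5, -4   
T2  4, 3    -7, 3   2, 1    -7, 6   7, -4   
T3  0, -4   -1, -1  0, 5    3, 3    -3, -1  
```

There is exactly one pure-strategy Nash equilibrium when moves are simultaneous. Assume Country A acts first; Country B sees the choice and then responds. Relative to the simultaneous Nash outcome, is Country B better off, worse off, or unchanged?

Solve by backward induction (Country A leads).
- T0: BR = X, leader payoff 6.
- T1: BR = Y, leader payoff 2.
- T2: BR = Y, leader payoff -7.
- T3: BR = X, leader payoff 0.
Among 6, 2, -7, 0, the best is 6 at T0. Subgame-perfect outcome: (T0, X) with payoffs (6, 8).
Under simultaneous play:
Country A's best replies: V→T2; W→T1; X→T0; Y→T3; Z→T2.
Country B's best replies: T0→X; T1→Y; T2→Y; T3→X.
Only (T0, X) has each player best-responding; Nash payoffs (6, 8).
Country B earns 8 sequentially versus 8 at the Nash outcome: unchanged.

unchanged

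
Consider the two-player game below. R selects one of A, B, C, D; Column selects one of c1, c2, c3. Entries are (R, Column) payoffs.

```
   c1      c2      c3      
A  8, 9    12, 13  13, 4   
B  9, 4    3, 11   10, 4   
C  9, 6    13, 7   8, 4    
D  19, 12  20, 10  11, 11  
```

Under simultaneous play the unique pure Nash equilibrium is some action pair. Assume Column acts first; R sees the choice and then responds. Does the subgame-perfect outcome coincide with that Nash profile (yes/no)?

Work backward from R's decision.
- c1: BR = D, leader payoff 12.
- c2: BR = D, leader payoff 10.
- c3: BR = A, leader payoff 4.
Column's induced payoffs are 12, 10, 4, so Column commits to c1. Subgame-perfect outcome: (D, c1) with payoffs (19, 12).
Under simultaneous play:
R's best replies: c1→D; c2→D; c3→A.
Column's best replies: A→c2; B→c2; C→c2; D→c1.
Only (D, c1) has each player best-responding; Nash payoffs (19, 12).
Sequential outcome (D, c1) coincides with the Nash profile (D, c1).

yes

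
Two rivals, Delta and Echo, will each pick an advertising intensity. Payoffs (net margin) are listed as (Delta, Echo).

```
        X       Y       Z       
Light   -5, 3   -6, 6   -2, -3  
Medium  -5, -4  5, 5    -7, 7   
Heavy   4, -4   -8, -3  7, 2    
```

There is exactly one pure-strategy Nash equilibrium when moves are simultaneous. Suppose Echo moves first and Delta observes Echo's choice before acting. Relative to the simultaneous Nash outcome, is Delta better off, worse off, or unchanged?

worse off

Work backward from Delta's decision.
- X: Delta compares -5, -5, 4 and picks Heavy; Echo would get -4.
- Y: Delta compares -6, 5, -8 and picks Medium; Echo would get 5.
- Z: Delta compares -2, -7, 7 and picks Heavy; Echo would get 2.
Echo's induced payoffs are -4, 5, 2, so Echo commits to Y. Subgame-perfect outcome: (Medium, Y) with payoffs (5, 5).
Under simultaneous play:
Delta's best replies: X→Heavy; Y→Medium; Z→Heavy.
Echo's best replies: Light→Y; Medium→Z; Heavy→Z.
Only (Heavy, Z) has each player best-responding; Nash payoffs (7, 2).
Delta earns 5 sequentially versus 7 at the Nash outcome: worse off.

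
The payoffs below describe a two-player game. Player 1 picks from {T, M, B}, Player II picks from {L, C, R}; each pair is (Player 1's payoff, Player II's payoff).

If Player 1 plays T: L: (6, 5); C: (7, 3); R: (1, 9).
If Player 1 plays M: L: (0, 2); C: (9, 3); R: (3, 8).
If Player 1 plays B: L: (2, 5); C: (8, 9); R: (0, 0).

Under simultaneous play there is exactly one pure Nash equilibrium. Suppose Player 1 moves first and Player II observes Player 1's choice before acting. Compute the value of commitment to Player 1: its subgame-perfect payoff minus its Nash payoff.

5

Backward induction with Player 1 moving first.
- T: Player II compares 5, 3, 9 and picks R; Player 1 would get 1.
- M: Player II compares 2, 3, 8 and picks R; Player 1 would get 3.
- B: Player II compares 5, 9, 0 and picks C; Player 1 would get 8.
Maximizing over 1, 3, 8, Player 1 chooses B. Subgame-perfect outcome: (B, C) with payoffs (8, 9).
Now find the simultaneous Nash equilibrium.
Player 1's best replies: L→T; C→M; R→M.
Player II's best replies: T→R; M→R; B→C.
The unique mutual best reply is (M, R), giving (3, 8).
Player 1's commitment gain: 8 − 3 = 5.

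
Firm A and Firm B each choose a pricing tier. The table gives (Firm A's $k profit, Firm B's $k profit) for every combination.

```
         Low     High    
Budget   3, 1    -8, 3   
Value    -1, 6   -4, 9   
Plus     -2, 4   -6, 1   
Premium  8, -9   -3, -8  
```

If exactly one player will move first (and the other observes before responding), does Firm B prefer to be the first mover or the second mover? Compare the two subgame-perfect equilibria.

second

If Firm A leads: Firm B's best replies are Budget→High, Value→High, Plus→Low, Premium→High; Firm A's induced payoffs -8, -4, -2, -3; outcome (Plus, Low), payoffs (-2, 4).
If Firm B leads: Firm A's best replies are Low→Premium, High→Premium; Firm B's induced payoffs -9, -8; outcome (Premium, High), payoffs (-3, -8).
Firm B gets -8 moving first and 4 moving second, so Firm B prefers to move second.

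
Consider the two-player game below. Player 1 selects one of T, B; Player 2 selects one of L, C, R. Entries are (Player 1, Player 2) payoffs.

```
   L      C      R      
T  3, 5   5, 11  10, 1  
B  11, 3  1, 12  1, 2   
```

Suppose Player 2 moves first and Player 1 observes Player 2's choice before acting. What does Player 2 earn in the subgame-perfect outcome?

Backward induction with Player 2 moving first.
- L: Player 1 compares 3, 11 and picks B; Player 2 would get 3.
- C: Player 1 compares 5, 1 and picks T; Player 2 would get 11.
- R: Player 1 compares 10, 1 and picks T; Player 2 would get 1.
Among 3, 11, 1, the best is 11 at C. Subgame-perfect outcome: (T, C) with payoffs (5, 11).

11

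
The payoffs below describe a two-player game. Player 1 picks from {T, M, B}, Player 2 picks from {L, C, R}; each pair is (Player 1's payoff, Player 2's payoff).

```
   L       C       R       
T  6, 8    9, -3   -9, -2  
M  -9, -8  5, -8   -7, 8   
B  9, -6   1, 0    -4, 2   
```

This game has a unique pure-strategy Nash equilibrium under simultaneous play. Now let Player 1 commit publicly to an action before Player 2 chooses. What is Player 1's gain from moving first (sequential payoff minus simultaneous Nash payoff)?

Solve by backward induction (Player 1 leads).
- T: BR = L, leader payoff 6.
- M: BR = R, leader payoff -7.
- B: BR = R, leader payoff -4.
Player 1's induced payoffs are 6, -7, -4, so Player 1 commits to T. Subgame-perfect outcome: (T, L) with payoffs (6, 8).
Now find the simultaneous Nash equilibrium.
Player 1's best replies: L→B; C→T; R→B.
Player 2's best replies: T→L; M→R; B→R.
Only (B, R) has each player best-responding; Nash payoffs (-4, 2).
Player 1's commitment gain: 6 − -4 = 10.

10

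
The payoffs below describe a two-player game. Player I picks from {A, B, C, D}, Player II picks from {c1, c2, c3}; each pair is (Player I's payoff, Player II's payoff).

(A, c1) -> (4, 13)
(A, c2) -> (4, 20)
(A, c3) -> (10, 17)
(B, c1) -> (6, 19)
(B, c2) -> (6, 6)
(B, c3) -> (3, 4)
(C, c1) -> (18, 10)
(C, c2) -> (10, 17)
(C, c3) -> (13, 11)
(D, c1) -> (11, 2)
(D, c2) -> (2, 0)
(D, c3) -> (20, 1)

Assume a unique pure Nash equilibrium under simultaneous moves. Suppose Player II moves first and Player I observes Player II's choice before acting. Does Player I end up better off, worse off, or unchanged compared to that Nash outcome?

Backward induction with Player II moving first.
- c1: BR = C, leader payoff 10.
- c2: BR = C, leader payoff 17.
- c3: BR = D, leader payoff 1.
Player II's induced payoffs are 10, 17, 1, so Player II commits to c2. Subgame-perfect outcome: (C, c2) with payoffs (10, 17).
For the simultaneous game, intersect best replies.
Player I's best replies: c1→C; c2→C; c3→D.
Player II's best replies: A→c2; B→c1; C→c2; D→c1.
Only (C, c2) has each player best-responding; Nash payoffs (10, 17).
Player I earns 10 sequentially versus 10 at the Nash outcome: unchanged.

unchanged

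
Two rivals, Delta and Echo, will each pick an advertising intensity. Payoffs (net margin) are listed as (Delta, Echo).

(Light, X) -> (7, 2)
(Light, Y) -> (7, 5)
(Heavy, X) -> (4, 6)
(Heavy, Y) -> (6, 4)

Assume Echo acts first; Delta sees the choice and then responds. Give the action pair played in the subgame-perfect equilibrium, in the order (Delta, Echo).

Solve by backward induction (Echo leads).
- X: Delta compares 7, 4 and picks Light; Echo would get 2.
- Y: Delta compares 7, 6 and picks Light; Echo would get 5.
Among 2, 5, the best is 5 at Y. Subgame-perfect outcome: (Light, Y) with payoffs (7, 5).

(Light, Y)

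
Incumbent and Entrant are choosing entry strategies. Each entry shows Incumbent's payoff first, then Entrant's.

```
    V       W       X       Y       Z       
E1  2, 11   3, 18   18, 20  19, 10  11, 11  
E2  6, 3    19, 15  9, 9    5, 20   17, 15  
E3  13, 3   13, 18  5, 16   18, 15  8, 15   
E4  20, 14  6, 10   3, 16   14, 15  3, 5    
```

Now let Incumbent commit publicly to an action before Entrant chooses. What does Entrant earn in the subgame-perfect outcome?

20

Backward induction with Incumbent moving first.
- E1: BR = X, leader payoff 18.
- E2: BR = Y, leader payoff 5.
- E3: BR = W, leader payoff 13.
- E4: BR = X, leader payoff 3.
Maximizing over 18, 5, 13, 3, Incumbent chooses E1. Subgame-perfect outcome: (E1, X) with payoffs (18, 20).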